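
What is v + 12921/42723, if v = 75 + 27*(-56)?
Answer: -20460010/14241 ≈ -1436.7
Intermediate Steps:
v = -1437 (v = 75 - 1512 = -1437)
v + 12921/42723 = -1437 + 12921/42723 = -1437 + 12921*(1/42723) = -1437 + 4307/14241 = -20460010/14241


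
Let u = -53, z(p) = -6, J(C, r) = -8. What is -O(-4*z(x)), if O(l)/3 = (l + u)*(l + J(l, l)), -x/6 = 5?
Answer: 1392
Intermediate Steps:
x = -30 (x = -6*5 = -30)
O(l) = 3*(-53 + l)*(-8 + l) (O(l) = 3*((l - 53)*(l - 8)) = 3*((-53 + l)*(-8 + l)) = 3*(-53 + l)*(-8 + l))
-O(-4*z(x)) = -(1272 - (-732)*(-6) + 3*(-4*(-6))²) = -(1272 - 183*24 + 3*24²) = -(1272 - 4392 + 3*576) = -(1272 - 4392 + 1728) = -1*(-1392) = 1392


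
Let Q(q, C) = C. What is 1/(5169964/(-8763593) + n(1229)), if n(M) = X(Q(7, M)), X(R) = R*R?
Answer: 8763593/13236885004549 ≈ 6.6206e-7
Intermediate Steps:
X(R) = R**2
n(M) = M**2
1/(5169964/(-8763593) + n(1229)) = 1/(5169964/(-8763593) + 1229**2) = 1/(5169964*(-1/8763593) + 1510441) = 1/(-5169964/8763593 + 1510441) = 1/(13236885004549/8763593) = 8763593/13236885004549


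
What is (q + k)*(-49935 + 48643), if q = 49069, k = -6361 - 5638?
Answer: -47894440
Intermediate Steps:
k = -11999
(q + k)*(-49935 + 48643) = (49069 - 11999)*(-49935 + 48643) = 37070*(-1292) = -47894440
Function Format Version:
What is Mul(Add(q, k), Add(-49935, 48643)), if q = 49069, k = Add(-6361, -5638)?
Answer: -47894440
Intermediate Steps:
k = -11999
Mul(Add(q, k), Add(-49935, 48643)) = Mul(Add(49069, -11999), Add(-49935, 48643)) = Mul(37070, -1292) = -47894440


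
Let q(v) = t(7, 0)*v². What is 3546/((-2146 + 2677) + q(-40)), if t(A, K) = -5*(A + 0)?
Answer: -3546/55469 ≈ -0.063928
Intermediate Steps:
t(A, K) = -5*A
q(v) = -35*v² (q(v) = (-5*7)*v² = -35*v²)
3546/((-2146 + 2677) + q(-40)) = 3546/((-2146 + 2677) - 35*(-40)²) = 3546/(531 - 35*1600) = 3546/(531 - 56000) = 3546/(-55469) = 3546*(-1/55469) = -3546/55469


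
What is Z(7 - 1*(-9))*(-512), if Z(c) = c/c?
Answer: -512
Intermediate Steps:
Z(c) = 1
Z(7 - 1*(-9))*(-512) = 1*(-512) = -512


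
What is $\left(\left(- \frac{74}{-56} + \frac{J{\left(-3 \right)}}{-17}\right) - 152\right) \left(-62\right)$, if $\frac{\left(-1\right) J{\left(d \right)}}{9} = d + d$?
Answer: $\frac{2270285}{238} \approx 9539.0$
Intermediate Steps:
$J{\left(d \right)} = - 18 d$ ($J{\left(d \right)} = - 9 \left(d + d\right) = - 9 \cdot 2 d = - 18 d$)
$\left(\left(- \frac{74}{-56} + \frac{J{\left(-3 \right)}}{-17}\right) - 152\right) \left(-62\right) = \left(\left(- \frac{74}{-56} + \frac{\left(-18\right) \left(-3\right)}{-17}\right) - 152\right) \left(-62\right) = \left(\left(\left(-74\right) \left(- \frac{1}{56}\right) + 54 \left(- \frac{1}{17}\right)\right) - 152\right) \left(-62\right) = \left(\left(\frac{37}{28} - \frac{54}{17}\right) - 152\right) \left(-62\right) = \left(- \frac{883}{476} - 152\right) \left(-62\right) = \left(- \frac{73235}{476}\right) \left(-62\right) = \frac{2270285}{238}$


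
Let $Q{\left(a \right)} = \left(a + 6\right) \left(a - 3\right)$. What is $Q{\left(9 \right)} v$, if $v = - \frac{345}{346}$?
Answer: $- \frac{15525}{173} \approx -89.74$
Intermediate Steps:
$Q{\left(a \right)} = \left(-3 + a\right) \left(6 + a\right)$ ($Q{\left(a \right)} = \left(6 + a\right) \left(a + \left(-6 + 3\right)\right) = \left(6 + a\right) \left(a - 3\right) = \left(6 + a\right) \left(-3 + a\right) = \left(-3 + a\right) \left(6 + a\right)$)
$v = - \frac{345}{346}$ ($v = \left(-345\right) \frac{1}{346} = - \frac{345}{346} \approx -0.99711$)
$Q{\left(9 \right)} v = \left(-18 + 9^{2} + 3 \cdot 9\right) \left(- \frac{345}{346}\right) = \left(-18 + 81 + 27\right) \left(- \frac{345}{346}\right) = 90 \left(- \frac{345}{346}\right) = - \frac{15525}{173}$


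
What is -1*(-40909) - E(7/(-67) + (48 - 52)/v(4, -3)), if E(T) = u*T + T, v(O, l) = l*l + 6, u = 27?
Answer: 41123989/1005 ≈ 40919.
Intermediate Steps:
v(O, l) = 6 + l² (v(O, l) = l² + 6 = 6 + l²)
E(T) = 28*T (E(T) = 27*T + T = 28*T)
-1*(-40909) - E(7/(-67) + (48 - 52)/v(4, -3)) = -1*(-40909) - 28*(7/(-67) + (48 - 52)/(6 + (-3)²)) = 40909 - 28*(7*(-1/67) - 4/(6 + 9)) = 40909 - 28*(-7/67 - 4/15) = 40909 - 28*(-373)/1005 = 40909 - 1*(-10444/1005) = 40909 + 10444/1005 = 41123989/1005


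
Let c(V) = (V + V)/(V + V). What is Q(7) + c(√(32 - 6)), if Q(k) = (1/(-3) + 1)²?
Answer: 13/9 ≈ 1.4444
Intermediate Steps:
c(V) = 1 (c(V) = (2*V)/((2*V)) = (2*V)*(1/(2*V)) = 1)
Q(k) = 4/9 (Q(k) = (-⅓ + 1)² = (⅔)² = 4/9)
Q(7) + c(√(32 - 6)) = 4/9 + 1 = 13/9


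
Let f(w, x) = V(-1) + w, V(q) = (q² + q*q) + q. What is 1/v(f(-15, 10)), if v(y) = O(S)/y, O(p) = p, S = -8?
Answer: 7/4 ≈ 1.7500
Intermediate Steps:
V(q) = q + 2*q² (V(q) = (q² + q²) + q = 2*q² + q = q + 2*q²)
f(w, x) = 1 + w (f(w, x) = -(1 + 2*(-1)) + w = -(1 - 2) + w = -1*(-1) + w = 1 + w)
v(y) = -8/y
1/v(f(-15, 10)) = 1/(-8/(1 - 15)) = 1/(-8/(-14)) = 1/(-8*(-1/14)) = 1/(4/7) = 7/4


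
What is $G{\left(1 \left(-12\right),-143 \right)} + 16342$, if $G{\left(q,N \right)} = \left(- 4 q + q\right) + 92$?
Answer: $16470$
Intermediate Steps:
$G{\left(q,N \right)} = 92 - 3 q$ ($G{\left(q,N \right)} = - 3 q + 92 = 92 - 3 q$)
$G{\left(1 \left(-12\right),-143 \right)} + 16342 = \left(92 - 3 \cdot 1 \left(-12\right)\right) + 16342 = \left(92 - -36\right) + 16342 = \left(92 + 36\right) + 16342 = 128 + 16342 = 16470$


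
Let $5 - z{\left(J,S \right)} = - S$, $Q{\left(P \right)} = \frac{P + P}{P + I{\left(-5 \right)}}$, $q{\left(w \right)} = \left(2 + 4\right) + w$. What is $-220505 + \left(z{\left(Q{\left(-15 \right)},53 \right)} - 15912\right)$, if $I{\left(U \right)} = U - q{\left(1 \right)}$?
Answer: $-236359$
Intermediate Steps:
$q{\left(w \right)} = 6 + w$
$I{\left(U \right)} = -7 + U$ ($I{\left(U \right)} = U - \left(6 + 1\right) = U - 7 = -7 + U$)
$Q{\left(P \right)} = \frac{2 P}{-12 + P}$ ($Q{\left(P \right)} = \frac{P + P}{P - 12} = \frac{2 P}{P - 12} = \frac{2 P}{-12 + P}$)
$z{\left(J,S \right)} = 5 + S$ ($z{\left(J,S \right)} = 5 - - S = 5 + S$)
$-220505 + \left(z{\left(Q{\left(-15 \right)},53 \right)} - 15912\right) = -220505 + \left(\left(5 + 53\right) - 15912\right) = -220505 + \left(58 - 15912\right) = -220505 - 15854 = -236359$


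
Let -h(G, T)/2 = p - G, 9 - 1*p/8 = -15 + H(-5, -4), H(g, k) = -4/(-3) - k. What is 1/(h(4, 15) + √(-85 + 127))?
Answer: -1308/380003 - 9*√42/760006 ≈ -0.0035188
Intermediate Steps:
H(g, k) = 4/3 - k (H(g, k) = -4*(-⅓) - k = 4/3 - k)
p = 448/3 (p = 72 - 8*(-15 + (4/3 - 1*(-4))) = 72 - 8*(-15 + (4/3 + 4)) = 72 - 8*(-15 + 16/3) = 72 - 8*(-29/3) = 72 + 232/3 = 448/3 ≈ 149.33)
h(G, T) = -896/3 + 2*G (h(G, T) = -2*(448/3 - G) = -896/3 + 2*G)
1/(h(4, 15) + √(-85 + 127)) = 1/((-896/3 + 2*4) + √(-85 + 127)) = 1/((-896/3 + 8) + √42) = 1/(-872/3 + √42)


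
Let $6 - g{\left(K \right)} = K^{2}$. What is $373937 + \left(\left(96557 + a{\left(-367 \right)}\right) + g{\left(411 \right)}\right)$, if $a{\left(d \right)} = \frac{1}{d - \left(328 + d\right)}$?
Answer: $\frac{98917911}{328} \approx 3.0158 \cdot 10^{5}$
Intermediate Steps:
$a{\left(d \right)} = - \frac{1}{328}$ ($a{\left(d \right)} = \frac{1}{-328} = - \frac{1}{328}$)
$g{\left(K \right)} = 6 - K^{2}$
$373937 + \left(\left(96557 + a{\left(-367 \right)}\right) + g{\left(411 \right)}\right) = 373937 + \left(\left(96557 - \frac{1}{328}\right) + \left(6 - 411^{2}\right)\right) = 373937 + \left(\frac{31670695}{328} + \left(6 - 168921\right)\right) = 373937 + \left(\frac{31670695}{328} - 168915\right) = 373937 - \frac{23733425}{328} = \frac{98917911}{328}$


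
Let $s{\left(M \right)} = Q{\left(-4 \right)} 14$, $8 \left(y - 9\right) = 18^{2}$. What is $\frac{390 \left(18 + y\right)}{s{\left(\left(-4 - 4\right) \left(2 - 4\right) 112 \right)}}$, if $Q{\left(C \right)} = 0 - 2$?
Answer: $- \frac{26325}{28} \approx -940.18$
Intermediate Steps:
$y = \frac{99}{2}$ ($y = 9 + \frac{18^{2}}{8} = 9 + \frac{1}{8} \cdot 324 = 9 + \frac{81}{2} = \frac{99}{2} \approx 49.5$)
$Q{\left(C \right)} = -2$
$s{\left(M \right)} = -28$ ($s{\left(M \right)} = \left(-2\right) 14 = -28$)
$\frac{390 \left(18 + y\right)}{s{\left(\left(-4 - 4\right) \left(2 - 4\right) 112 \right)}} = \frac{390 \left(18 + \frac{99}{2}\right)}{-28} = 390 \cdot \frac{135}{2} \left(- \frac{1}{28}\right) = 26325 \left(- \frac{1}{28}\right) = - \frac{26325}{28}$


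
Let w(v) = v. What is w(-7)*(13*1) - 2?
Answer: -93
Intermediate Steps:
w(-7)*(13*1) - 2 = -91 - 2 = -93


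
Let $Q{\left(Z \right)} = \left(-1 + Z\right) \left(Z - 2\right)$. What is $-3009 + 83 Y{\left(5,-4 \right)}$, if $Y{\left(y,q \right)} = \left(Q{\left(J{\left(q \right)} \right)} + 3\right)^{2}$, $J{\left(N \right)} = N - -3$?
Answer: $3714$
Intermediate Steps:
$J{\left(N \right)} = 3 + N$ ($J{\left(N \right)} = N + 3 = 3 + N$)
$Q{\left(Z \right)} = \left(-1 + Z\right) \left(-2 + Z\right)$
$Y{\left(y,q \right)} = \left(-4 + \left(3 + q\right)^{2} - 3 q\right)^{2}$ ($Y{\left(y,q \right)} = \left(\left(2 + \left(3 + q\right)^{2} - 3 \left(3 + q\right)\right) + 3\right)^{2} = \left(\left(2 + \left(3 + q\right)^{2} - \left(9 + 3 q\right)\right) + 3\right)^{2} = \left(\left(-7 + \left(3 + q\right)^{2} - 3 q\right) + 3\right)^{2} = \left(-4 + \left(3 + q\right)^{2} - 3 q\right)^{2}$)
$-3009 + 83 Y{\left(5,-4 \right)} = -3009 + 83 \left(-4 + \left(3 - 4\right)^{2} - -12\right)^{2} = -3009 + 83 \left(-4 + \left(-1\right)^{2} + 12\right)^{2} = -3009 + 83 \left(-4 + 1 + 12\right)^{2} = -3009 + 83 \cdot 9^{2} = -3009 + 83 \cdot 81 = -3009 + 6723 = 3714$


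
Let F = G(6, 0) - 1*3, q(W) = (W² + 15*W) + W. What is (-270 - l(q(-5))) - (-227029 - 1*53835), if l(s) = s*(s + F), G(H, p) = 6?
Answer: 277734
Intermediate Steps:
q(W) = W² + 16*W
F = 3 (F = 6 - 1*3 = 6 - 3 = 3)
l(s) = s*(3 + s) (l(s) = s*(s + 3) = s*(3 + s))
(-270 - l(q(-5))) - (-227029 - 1*53835) = (-270 - (-5*(16 - 5))*(3 - 5*(16 - 5))) - (-227029 - 1*53835) = (-270 - (-5*11)*(3 - 5*11)) - (-227029 - 53835) = (-270 - (-55)*(3 - 55)) - 1*(-280864) = (-270 - (-55)*(-52)) + 280864 = (-270 - 1*2860) + 280864 = (-270 - 2860) + 280864 = -3130 + 280864 = 277734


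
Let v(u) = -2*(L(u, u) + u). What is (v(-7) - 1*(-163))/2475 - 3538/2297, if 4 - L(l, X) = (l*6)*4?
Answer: -9140149/5685075 ≈ -1.6077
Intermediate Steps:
L(l, X) = 4 - 24*l (L(l, X) = 4 - l*6*4 = 4 - 6*l*4 = 4 - 24*l)
v(u) = -8 + 46*u (v(u) = -2*((4 - 24*u) + u) = -2*(4 - 23*u) = -8 + 46*u)
(v(-7) - 1*(-163))/2475 - 3538/2297 = ((-8 + 46*(-7)) - 1*(-163))/2475 - 3538/2297 = ((-8 - 322) + 163)*(1/2475) - 3538*1/2297 = (-330 + 163)*(1/2475) - 3538/2297 = -167*1/2475 - 3538/2297 = -167/2475 - 3538/2297 = -9140149/5685075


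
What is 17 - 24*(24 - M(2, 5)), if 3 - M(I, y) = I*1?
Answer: -535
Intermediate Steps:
M(I, y) = 3 - I
17 - 24*(24 - M(2, 5)) = 17 - 24*(24 - (3 - 1*2)) = 17 - 24*(24 - (3 - 2)) = 17 - 24*(24 - 1*1) = 17 - 24*(24 - 1) = 17 - 24*23 = 17 - 552 = -535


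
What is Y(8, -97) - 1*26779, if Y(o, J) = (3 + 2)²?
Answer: -26754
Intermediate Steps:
Y(o, J) = 25 (Y(o, J) = 5² = 25)
Y(8, -97) - 1*26779 = 25 - 1*26779 = 25 - 26779 = -26754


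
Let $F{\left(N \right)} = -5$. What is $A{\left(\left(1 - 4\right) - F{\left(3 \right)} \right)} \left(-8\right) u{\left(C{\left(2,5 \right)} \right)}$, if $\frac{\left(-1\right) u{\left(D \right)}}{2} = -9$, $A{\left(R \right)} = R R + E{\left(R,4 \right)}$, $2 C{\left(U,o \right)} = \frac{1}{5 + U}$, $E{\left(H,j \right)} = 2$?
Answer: $-864$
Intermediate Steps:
$C{\left(U,o \right)} = \frac{1}{2 \left(5 + U\right)}$
$A{\left(R \right)} = 2 + R^{2}$ ($A{\left(R \right)} = R R + 2 = R^{2} + 2 = 2 + R^{2}$)
$u{\left(D \right)} = 18$ ($u{\left(D \right)} = \left(-2\right) \left(-9\right) = 18$)
$A{\left(\left(1 - 4\right) - F{\left(3 \right)} \right)} \left(-8\right) u{\left(C{\left(2,5 \right)} \right)} = \left(2 + \left(\left(1 - 4\right) - -5\right)^{2}\right) \left(-8\right) 18 = \left(2 + \left(\left(1 - 4\right) + 5\right)^{2}\right) \left(-8\right) 18 = \left(2 + \left(-3 + 5\right)^{2}\right) \left(-8\right) 18 = \left(2 + 2^{2}\right) \left(-8\right) 18 = \left(2 + 4\right) \left(-8\right) 18 = 6 \left(-8\right) 18 = \left(-48\right) 18 = -864$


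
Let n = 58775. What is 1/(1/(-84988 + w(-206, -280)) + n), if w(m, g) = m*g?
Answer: 27308/1605027699 ≈ 1.7014e-5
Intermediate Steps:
w(m, g) = g*m
1/(1/(-84988 + w(-206, -280)) + n) = 1/(1/(-84988 - 280*(-206)) + 58775) = 1/(1/(-84988 + 57680) + 58775) = 1/(1/(-27308) + 58775) = 1/(-1/27308 + 58775) = 1/(1605027699/27308) = 27308/1605027699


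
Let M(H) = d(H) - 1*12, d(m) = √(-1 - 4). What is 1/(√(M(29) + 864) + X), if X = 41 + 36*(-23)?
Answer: -1/(787 - √(852 + I*√5)) ≈ -0.0013196 - 6.6698e-8*I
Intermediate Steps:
X = -787 (X = 41 - 828 = -787)
d(m) = I*√5 (d(m) = √(-5) = I*√5)
M(H) = -12 + I*√5 (M(H) = I*√5 - 1*12 = I*√5 - 12 = -12 + I*√5)
1/(√(M(29) + 864) + X) = 1/(√((-12 + I*√5) + 864) - 787) = 1/(√(852 + I*√5) - 787) = 1/(-787 + √(852 + I*√5))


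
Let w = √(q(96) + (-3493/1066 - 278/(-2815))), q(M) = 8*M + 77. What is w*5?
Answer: √7580388952571370/600158 ≈ 145.07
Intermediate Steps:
q(M) = 77 + 8*M
w = √7580388952571370/3000790 (w = √((77 + 8*96) + (-3493/1066 - 278/(-2815))) = √((77 + 768) + (-3493*1/1066 - 278*(-1/2815))) = √(845 + (-3493/1066 + 278/2815)) = √(845 - 9536447/3000790) = √(2526131103/3000790) = √7580388952571370/3000790 ≈ 29.014)
w*5 = (√7580388952571370/3000790)*5 = √7580388952571370/600158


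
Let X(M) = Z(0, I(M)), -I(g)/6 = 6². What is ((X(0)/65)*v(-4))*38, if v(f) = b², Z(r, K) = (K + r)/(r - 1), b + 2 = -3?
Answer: 41040/13 ≈ 3156.9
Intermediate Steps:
b = -5 (b = -2 - 3 = -5)
I(g) = -216 (I(g) = -6*6² = -6*36 = -216)
Z(r, K) = (K + r)/(-1 + r)
X(M) = 216 (X(M) = (-216 + 0)/(-1 + 0) = -216/(-1) = -1*(-216) = 216)
v(f) = 25 (v(f) = (-5)² = 25)
((X(0)/65)*v(-4))*38 = ((216/65)*25)*38 = (1080/13)*38 = 41040/13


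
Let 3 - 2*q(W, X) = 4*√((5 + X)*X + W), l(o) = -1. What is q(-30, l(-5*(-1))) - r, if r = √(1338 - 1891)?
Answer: 3/2 - I*√553 - 2*I*√34 ≈ 1.5 - 35.178*I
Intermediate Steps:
q(W, X) = 3/2 - 2*√(W + X*(5 + X)) (q(W, X) = 3/2 - 2*√((5 + X)*X + W) = 3/2 - 2*√(X*(5 + X) + W) = 3/2 - 2*√(W + X*(5 + X)))
r = I*√553 (r = √(-553) = I*√553 ≈ 23.516*I)
q(-30, l(-5*(-1))) - r = (3/2 - 2*√(-30 + (-1)² + 5*(-1))) - I*√553 = (3/2 - 2*√(-30 + 1 - 5)) - I*√553 = (3/2 - 2*I*√34) - I*√553 = 3/2 - I*√553 - 2*I*√34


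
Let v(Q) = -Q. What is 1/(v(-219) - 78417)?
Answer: -1/78198 ≈ -1.2788e-5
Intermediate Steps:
1/(v(-219) - 78417) = 1/(-1*(-219) - 78417) = 1/(219 - 78417) = 1/(-78198) = -1/78198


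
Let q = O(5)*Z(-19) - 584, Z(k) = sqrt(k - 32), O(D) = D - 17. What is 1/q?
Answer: I/(4*(-146*I + 3*sqrt(51))) ≈ -0.0016762 + 0.00024597*I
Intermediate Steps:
O(D) = -17 + D
Z(k) = sqrt(-32 + k)
q = -584 - 12*I*sqrt(51) (q = (-17 + 5)*sqrt(-32 - 19) - 584 = -12*I*sqrt(51) - 584 = -584 - 12*I*sqrt(51) ≈ -584.0 - 85.697*I)
1/q = 1/(-584 - 12*I*sqrt(51))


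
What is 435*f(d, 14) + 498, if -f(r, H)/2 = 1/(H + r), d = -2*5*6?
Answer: 11889/23 ≈ 516.91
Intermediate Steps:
d = -60 (d = -10*6 = -60)
f(r, H) = -2/(H + r)
435*f(d, 14) + 498 = 435*(-2/(14 - 60)) + 498 = 435*(-2/(-46)) + 498 = 435*(-2*(-1/46)) + 498 = 435*(1/23) + 498 = 435/23 + 498 = 11889/23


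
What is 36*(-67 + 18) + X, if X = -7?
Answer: -1771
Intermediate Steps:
36*(-67 + 18) + X = 36*(-67 + 18) - 7 = 36*(-49) - 7 = -1764 - 7 = -1771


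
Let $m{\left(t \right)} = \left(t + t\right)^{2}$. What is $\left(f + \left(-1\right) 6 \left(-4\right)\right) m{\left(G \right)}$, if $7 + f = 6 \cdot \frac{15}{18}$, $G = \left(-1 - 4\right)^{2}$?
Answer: $55000$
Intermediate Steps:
$G = 25$ ($G = \left(-5\right)^{2} = 25$)
$m{\left(t \right)} = 4 t^{2}$ ($m{\left(t \right)} = \left(2 t\right)^{2} = 4 t^{2}$)
$f = -2$ ($f = -7 + 6 \cdot \frac{15}{18} = -7 + 6 \cdot 15 \cdot \frac{1}{18} = -7 + 6 \cdot \frac{5}{6} = -7 + 5 = -2$)
$\left(f + \left(-1\right) 6 \left(-4\right)\right) m{\left(G \right)} = \left(-2 + \left(-1\right) 6 \left(-4\right)\right) 4 \cdot 25^{2} = \left(-2 - -24\right) 4 \cdot 625 = \left(-2 + 24\right) 2500 = 22 \cdot 2500 = 55000$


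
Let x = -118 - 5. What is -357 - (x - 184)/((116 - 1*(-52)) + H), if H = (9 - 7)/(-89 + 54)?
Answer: -2087701/5878 ≈ -355.17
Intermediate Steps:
x = -123
H = -2/35 (H = 2/(-35) = 2*(-1/35) = -2/35 ≈ -0.057143)
-357 - (x - 184)/((116 - 1*(-52)) + H) = -357 - (-123 - 184)/((116 - 1*(-52)) - 2/35) = -357 - (-307)/((116 + 52) - 2/35) = -357 - (-307)/(168 - 2/35) = -357 - (-307)/5878/35 = -357 - (-307)*35/5878 = -357 - 1*(-10745/5878) = -357 + 10745/5878 = -2087701/5878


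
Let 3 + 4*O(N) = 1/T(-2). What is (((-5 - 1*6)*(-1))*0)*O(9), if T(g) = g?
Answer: 0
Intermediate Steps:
O(N) = -7/8 (O(N) = -¾ + (¼)/(-2) = -¾ + (¼)*(-½) = -¾ - ⅛ = -7/8)
(((-5 - 1*6)*(-1))*0)*O(9) = (((-5 - 1*6)*(-1))*0)*(-7/8) = (((-5 - 6)*(-1))*0)*(-7/8) = (-11*(-1)*0)*(-7/8) = (11*0)*(-7/8) = 0*(-7/8) = 0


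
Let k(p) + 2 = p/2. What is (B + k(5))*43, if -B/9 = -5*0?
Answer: 43/2 ≈ 21.500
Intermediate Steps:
k(p) = -2 + p/2
B = 0 (B = -(-45)*0 = -9*0 = 0)
(B + k(5))*43 = (0 + (-2 + (½)*5))*43 = (0 + (-2 + 5/2))*43 = (0 + ½)*43 = (½)*43 = 43/2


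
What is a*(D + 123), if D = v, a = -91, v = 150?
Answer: -24843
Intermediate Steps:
D = 150
a*(D + 123) = -91*(150 + 123) = -91*273 = -24843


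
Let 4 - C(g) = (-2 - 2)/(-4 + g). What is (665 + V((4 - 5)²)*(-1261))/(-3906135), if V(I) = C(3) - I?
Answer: -214/434015 ≈ -0.00049307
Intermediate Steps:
C(g) = 4 + 4/(-4 + g) (C(g) = 4 - (-2 - 2)/(-4 + g) = 4 - (-4)/(-4 + g) = 4 + 4/(-4 + g))
V(I) = -I (V(I) = 4*(-3 + 3)/(-4 + 3) - I = 4*0/(-1) - I = 4*(-1)*0 - I = 0 - I = -I)
(665 + V((4 - 5)²)*(-1261))/(-3906135) = (665 - (4 - 5)²*(-1261))/(-3906135) = (665 - 1*(-1)²*(-1261))*(-1/3906135) = (665 - 1*1*(-1261))*(-1/3906135) = (665 - 1*(-1261))*(-1/3906135) = (665 + 1261)*(-1/3906135) = 1926*(-1/3906135) = -214/434015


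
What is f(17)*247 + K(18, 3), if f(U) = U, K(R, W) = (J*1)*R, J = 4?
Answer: 4271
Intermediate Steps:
K(R, W) = 4*R (K(R, W) = (4*1)*R = 4*R)
f(17)*247 + K(18, 3) = 17*247 + 4*18 = 4199 + 72 = 4271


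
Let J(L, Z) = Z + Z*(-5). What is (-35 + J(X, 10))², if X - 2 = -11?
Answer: 5625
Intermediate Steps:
X = -9 (X = 2 - 11 = -9)
J(L, Z) = -4*Z (J(L, Z) = Z - 5*Z = -4*Z)
(-35 + J(X, 10))² = (-35 - 4*10)² = (-35 - 40)² = (-75)² = 5625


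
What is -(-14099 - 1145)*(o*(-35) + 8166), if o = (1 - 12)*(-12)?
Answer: 54055224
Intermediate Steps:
o = 132 (o = -11*(-12) = 132)
-(-14099 - 1145)*(o*(-35) + 8166) = -(-14099 - 1145)*(132*(-35) + 8166) = -(-15244)*(-4620 + 8166) = -(-15244)*3546 = -1*(-54055224) = 54055224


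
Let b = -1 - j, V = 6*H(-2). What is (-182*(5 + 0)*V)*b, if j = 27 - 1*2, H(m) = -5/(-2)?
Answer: 354900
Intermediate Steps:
H(m) = 5/2 (H(m) = -5*(-½) = 5/2)
V = 15 (V = 6*(5/2) = 15)
j = 25 (j = 27 - 2 = 25)
b = -26 (b = -1 - 1*25 = -1 - 25 = -26)
(-182*(5 + 0)*V)*b = -182*(5 + 0)*15*(-26) = -910*15*(-26) = -182*75*(-26) = -13650*(-26) = 354900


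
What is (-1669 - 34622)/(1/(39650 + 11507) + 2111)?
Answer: -618846229/35997476 ≈ -17.191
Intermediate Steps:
(-1669 - 34622)/(1/(39650 + 11507) + 2111) = -36291/(1/51157 + 2111) = -36291/107992428/51157 = -36291*51157/107992428 = -618846229/35997476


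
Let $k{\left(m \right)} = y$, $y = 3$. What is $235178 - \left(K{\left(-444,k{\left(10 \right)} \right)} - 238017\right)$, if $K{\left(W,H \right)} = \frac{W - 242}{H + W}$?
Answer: $\frac{4258741}{9} \approx 4.7319 \cdot 10^{5}$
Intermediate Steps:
$k{\left(m \right)} = 3$
$K{\left(W,H \right)} = \frac{-242 + W}{H + W}$
$235178 - \left(K{\left(-444,k{\left(10 \right)} \right)} - 238017\right) = 235178 - \left(\frac{-242 - 444}{3 - 444} - 238017\right) = 235178 - \left(\frac{1}{-441} \left(-686\right) - 238017\right) = 235178 - \left(\left(- \frac{1}{441}\right) \left(-686\right) - 238017\right) = 235178 - \left(\frac{14}{9} - 238017\right) = 235178 - - \frac{2142139}{9} = 235178 + \frac{2142139}{9} = \frac{4258741}{9}$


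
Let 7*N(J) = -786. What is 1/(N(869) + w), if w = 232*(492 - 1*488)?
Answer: 7/5710 ≈ 0.0012259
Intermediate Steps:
N(J) = -786/7 (N(J) = (1/7)*(-786) = -786/7)
w = 928 (w = 232*(492 - 488) = 232*4 = 928)
1/(N(869) + w) = 1/(-786/7 + 928) = 1/(5710/7) = 7/5710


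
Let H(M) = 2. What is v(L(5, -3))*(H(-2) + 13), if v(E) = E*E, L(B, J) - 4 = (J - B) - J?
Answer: 15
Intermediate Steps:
L(B, J) = 4 - B (L(B, J) = 4 + ((J - B) - J) = 4 - B)
v(E) = E²
v(L(5, -3))*(H(-2) + 13) = (4 - 1*5)²*(2 + 13) = (4 - 5)²*15 = (-1)²*15 = 1*15 = 15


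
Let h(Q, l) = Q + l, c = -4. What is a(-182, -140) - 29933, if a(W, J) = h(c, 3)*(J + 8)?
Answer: -29801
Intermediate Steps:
a(W, J) = -8 - J (a(W, J) = (-4 + 3)*(J + 8) = -(8 + J) = -8 - J)
a(-182, -140) - 29933 = (-8 - 1*(-140)) - 29933 = (-8 + 140) - 29933 = 132 - 29933 = -29801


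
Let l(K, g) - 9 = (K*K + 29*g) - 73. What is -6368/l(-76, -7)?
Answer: -6368/5509 ≈ -1.1559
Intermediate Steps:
l(K, g) = -64 + K**2 + 29*g (l(K, g) = 9 + ((K*K + 29*g) - 73) = 9 + ((K**2 + 29*g) - 73) = 9 + (-73 + K**2 + 29*g) = -64 + K**2 + 29*g)
-6368/l(-76, -7) = -6368/(-64 + (-76)**2 + 29*(-7)) = -6368/(-64 + 5776 - 203) = -6368/5509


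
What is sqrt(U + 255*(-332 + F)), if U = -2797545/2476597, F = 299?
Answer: 10*I*sqrt(516206060654961)/2476597 ≈ 91.74*I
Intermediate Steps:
U = -2797545/2476597 (U = -2797545*1/2476597 = -2797545/2476597 ≈ -1.1296)
sqrt(U + 255*(-332 + F)) = sqrt(-2797545/2476597 + 255*(-332 + 299)) = sqrt(-2797545/2476597 + 255*(-33)) = sqrt(-2797545/2476597 - 8415) = sqrt(-20843361300/2476597) = 10*I*sqrt(516206060654961)/2476597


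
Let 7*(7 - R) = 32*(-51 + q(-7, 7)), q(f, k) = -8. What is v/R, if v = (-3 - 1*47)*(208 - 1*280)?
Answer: 25200/1937 ≈ 13.010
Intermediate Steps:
R = 1937/7 (R = 7 - 32*(-51 - 8)/7 = 7 - 32*(-59)/7 = 7 - ⅐*(-1888) = 7 + 1888/7 = 1937/7 ≈ 276.71)
v = 3600 (v = (-3 - 47)*(208 - 280) = -50*(-72) = 3600)
v/R = 3600/(1937/7) = 3600*(7/1937) = 25200/1937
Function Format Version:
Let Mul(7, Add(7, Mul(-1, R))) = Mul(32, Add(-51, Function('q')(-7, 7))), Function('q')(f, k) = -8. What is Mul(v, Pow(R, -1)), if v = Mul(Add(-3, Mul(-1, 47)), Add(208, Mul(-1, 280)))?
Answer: Rational(25200, 1937) ≈ 13.010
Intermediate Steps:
R = Rational(1937, 7) (R = Add(7, Mul(Rational(-1, 7), Mul(32, Add(-51, -8)))) = Add(7, Mul(Rational(-1, 7), Mul(32, -59))) = Add(7, Mul(Rational(-1, 7), -1888)) = Add(7, Rational(1888, 7)) = Rational(1937, 7) ≈ 276.71)
v = 3600 (v = Mul(Add(-3, -47), Add(208, -280)) = Mul(-50, -72) = 3600)
Mul(v, Pow(R, -1)) = Mul(3600, Pow(Rational(1937, 7), -1)) = Mul(3600, Rational(7, 1937)) = Rational(25200, 1937)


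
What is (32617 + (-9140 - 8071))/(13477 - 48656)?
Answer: -15406/35179 ≈ -0.43793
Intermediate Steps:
(32617 + (-9140 - 8071))/(13477 - 48656) = (32617 - 17211)/(-35179) = 15406*(-1/35179) = -15406/35179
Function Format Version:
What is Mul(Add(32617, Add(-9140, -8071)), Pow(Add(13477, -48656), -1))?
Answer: Rational(-15406, 35179) ≈ -0.43793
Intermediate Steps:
Mul(Add(32617, Add(-9140, -8071)), Pow(Add(13477, -48656), -1)) = Mul(Add(32617, -17211), Pow(-35179, -1)) = Mul(15406, Rational(-1, 35179)) = Rational(-15406, 35179)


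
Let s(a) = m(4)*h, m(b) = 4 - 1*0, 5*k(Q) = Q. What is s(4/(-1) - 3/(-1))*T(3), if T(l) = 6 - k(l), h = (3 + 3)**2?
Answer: 3888/5 ≈ 777.60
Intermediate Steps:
h = 36 (h = 6**2 = 36)
k(Q) = Q/5
m(b) = 4 (m(b) = 4 + 0 = 4)
s(a) = 144 (s(a) = 4*36 = 144)
T(l) = 6 - l/5
s(4/(-1) - 3/(-1))*T(3) = 144*(6 - 1/5*3) = 144*(6 - 3/5) = 144*(27/5) = 3888/5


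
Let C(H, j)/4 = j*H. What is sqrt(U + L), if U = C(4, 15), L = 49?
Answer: 17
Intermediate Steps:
C(H, j) = 4*H*j (C(H, j) = 4*(j*H) = 4*(H*j) = 4*H*j)
U = 240 (U = 4*4*15 = 240)
sqrt(U + L) = sqrt(240 + 49) = sqrt(289) = 17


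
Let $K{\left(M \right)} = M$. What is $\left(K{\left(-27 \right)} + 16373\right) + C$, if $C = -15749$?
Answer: $597$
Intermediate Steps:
$\left(K{\left(-27 \right)} + 16373\right) + C = \left(-27 + 16373\right) - 15749 = 16346 - 15749 = 597$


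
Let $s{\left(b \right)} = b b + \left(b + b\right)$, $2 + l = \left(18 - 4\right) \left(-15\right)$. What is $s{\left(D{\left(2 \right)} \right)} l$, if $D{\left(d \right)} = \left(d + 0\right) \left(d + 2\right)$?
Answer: $-16960$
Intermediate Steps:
$D{\left(d \right)} = d \left(2 + d\right)$
$l = -212$ ($l = -2 + \left(18 - 4\right) \left(-15\right) = -2 + 14 \left(-15\right) = -2 - 210 = -212$)
$s{\left(b \right)} = b^{2} + 2 b$
$s{\left(D{\left(2 \right)} \right)} l = 2 \left(2 + 2\right) \left(2 + 2 \left(2 + 2\right)\right) \left(-212\right) = 2 \cdot 4 \left(2 + 2 \cdot 4\right) \left(-212\right) = 8 \left(2 + 8\right) \left(-212\right) = 8 \cdot 10 \left(-212\right) = 80 \left(-212\right) = -16960$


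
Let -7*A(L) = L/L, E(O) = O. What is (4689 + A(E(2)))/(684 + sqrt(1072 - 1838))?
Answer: 11225124/1640177 - 16411*I*sqrt(766)/1640177 ≈ 6.8438 - 0.27692*I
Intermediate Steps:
A(L) = -1/7 (A(L) = -L/(7*L) = -1/7*1 = -1/7)
(4689 + A(E(2)))/(684 + sqrt(1072 - 1838)) = (4689 - 1/7)/(684 + sqrt(1072 - 1838)) = 32822/(7*(684 + sqrt(-766))) = 32822/(7*(684 + I*sqrt(766)))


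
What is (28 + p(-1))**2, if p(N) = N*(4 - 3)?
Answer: 729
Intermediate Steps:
p(N) = N (p(N) = N*1 = N)
(28 + p(-1))**2 = (28 - 1)**2 = 27**2 = 729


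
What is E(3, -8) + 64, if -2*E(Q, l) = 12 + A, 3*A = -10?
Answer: 179/3 ≈ 59.667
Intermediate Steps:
A = -10/3 (A = (⅓)*(-10) = -10/3 ≈ -3.3333)
E(Q, l) = -13/3 (E(Q, l) = -(12 - 10/3)/2 = -½*26/3 = -13/3)
E(3, -8) + 64 = -13/3 + 64 = 179/3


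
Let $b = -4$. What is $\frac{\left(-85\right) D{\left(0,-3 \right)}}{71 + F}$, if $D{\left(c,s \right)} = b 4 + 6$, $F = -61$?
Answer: $85$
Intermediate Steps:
$D{\left(c,s \right)} = -10$ ($D{\left(c,s \right)} = \left(-4\right) 4 + 6 = -16 + 6 = -10$)
$\frac{\left(-85\right) D{\left(0,-3 \right)}}{71 + F} = \frac{\left(-85\right) \left(-10\right)}{71 - 61} = \frac{850}{10} = 850 \cdot \frac{1}{10} = 85$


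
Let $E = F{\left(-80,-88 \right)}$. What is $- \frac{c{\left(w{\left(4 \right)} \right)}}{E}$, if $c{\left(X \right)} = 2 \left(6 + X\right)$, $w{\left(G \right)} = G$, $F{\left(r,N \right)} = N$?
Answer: $\frac{5}{22} \approx 0.22727$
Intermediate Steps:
$E = -88$
$c{\left(X \right)} = 12 + 2 X$
$- \frac{c{\left(w{\left(4 \right)} \right)}}{E} = - \frac{12 + 2 \cdot 4}{-88} = - \frac{\left(12 + 8\right) \left(-1\right)}{88} = - \frac{20 \left(-1\right)}{88} = \left(-1\right) \left(- \frac{5}{22}\right) = \frac{5}{22}$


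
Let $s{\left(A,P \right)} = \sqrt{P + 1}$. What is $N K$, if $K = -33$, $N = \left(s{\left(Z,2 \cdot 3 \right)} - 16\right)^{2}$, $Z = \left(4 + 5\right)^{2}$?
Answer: $-8679 + 1056 \sqrt{7} \approx -5885.1$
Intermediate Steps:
$Z = 81$ ($Z = 9^{2} = 81$)
$s{\left(A,P \right)} = \sqrt{1 + P}$
$N = \left(-16 + \sqrt{7}\right)^{2}$ ($N = \left(\sqrt{1 + 2 \cdot 3} - 16\right)^{2} = \left(\sqrt{1 + 6} - 16\right)^{2} = \left(\sqrt{7} - 16\right)^{2} = \left(-16 + \sqrt{7}\right)^{2} \approx 178.34$)
$N K = \left(16 - \sqrt{7}\right)^{2} \left(-33\right) = - 33 \left(16 - \sqrt{7}\right)^{2}$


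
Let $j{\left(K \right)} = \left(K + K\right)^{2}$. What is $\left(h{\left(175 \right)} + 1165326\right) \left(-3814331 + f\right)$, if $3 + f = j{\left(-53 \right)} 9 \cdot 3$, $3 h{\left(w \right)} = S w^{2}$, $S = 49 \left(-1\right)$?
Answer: $- \frac{7005608559586}{3} \approx -2.3352 \cdot 10^{12}$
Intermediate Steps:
$j{\left(K \right)} = 4 K^{2}$ ($j{\left(K \right)} = \left(2 K\right)^{2} = 4 K^{2}$)
$S = -49$
$h{\left(w \right)} = - \frac{49 w^{2}}{3}$ ($h{\left(w \right)} = \frac{\left(-49\right) w^{2}}{3} = - \frac{49 w^{2}}{3}$)
$f = 303369$ ($f = -3 + 4 \left(-53\right)^{2} \cdot 9 \cdot 3 = -3 + 4 \cdot 2809 \cdot 27 = -3 + 11236 \cdot 27 = -3 + 303372 = 303369$)
$\left(h{\left(175 \right)} + 1165326\right) \left(-3814331 + f\right) = \left(- \frac{49 \cdot 175^{2}}{3} + 1165326\right) \left(-3814331 + 303369\right) = \left(\left(- \frac{49}{3}\right) 30625 + 1165326\right) \left(-3510962\right) = \left(- \frac{1500625}{3} + 1165326\right) \left(-3510962\right) = \frac{1995353}{3} \left(-3510962\right) = - \frac{7005608559586}{3}$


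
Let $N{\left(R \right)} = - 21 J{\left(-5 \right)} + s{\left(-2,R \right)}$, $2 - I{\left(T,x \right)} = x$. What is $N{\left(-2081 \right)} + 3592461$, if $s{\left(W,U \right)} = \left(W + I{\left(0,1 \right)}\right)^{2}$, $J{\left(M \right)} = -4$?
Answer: $3592546$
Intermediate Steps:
$I{\left(T,x \right)} = 2 - x$
$s{\left(W,U \right)} = \left(1 + W\right)^{2}$ ($s{\left(W,U \right)} = \left(W + \left(2 - 1\right)\right)^{2} = \left(W + 1\right)^{2} = \left(1 + W\right)^{2}$)
$N{\left(R \right)} = 85$ ($N{\left(R \right)} = \left(-21\right) \left(-4\right) + \left(1 - 2\right)^{2} = 84 + \left(-1\right)^{2} = 84 + 1 = 85$)
$N{\left(-2081 \right)} + 3592461 = 85 + 3592461 = 3592546$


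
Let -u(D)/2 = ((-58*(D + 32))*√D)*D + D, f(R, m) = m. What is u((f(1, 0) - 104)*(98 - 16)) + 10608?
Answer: 27664 + 33618604032*I*√533 ≈ 27664.0 + 7.7615e+11*I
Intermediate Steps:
u(D) = -2*D - 2*D^(3/2)*(-1856 - 58*D) (u(D) = -2*(((-58*(D + 32))*√D)*D + D) = -2*(((-58*(32 + D))*√D)*D + D) = -2*(((-1856 - 58*D)*√D)*D + D) = -2*((√D*(-1856 - 58*D))*D + D) = -2*(D^(3/2)*(-1856 - 58*D) + D) = -2*(D + D^(3/2)*(-1856 - 58*D)) = -2*D - 2*D^(3/2)*(-1856 - 58*D))
u((f(1, 0) - 104)*(98 - 16)) + 10608 = (-2*(0 - 104)*(98 - 16) + 116*((0 - 104)*(98 - 16))^(5/2) + 3712*((0 - 104)*(98 - 16))^(3/2)) + 10608 = (-(-208)*82 + 116*(-104*82)^(5/2) + 3712*(-104*82)^(3/2)) + 10608 = (-2*(-8528) + 116*(-8528)^(5/2) + 3712*(-8528)^(3/2)) + 10608 = (17056 + 116*(290907136*I*√533) + 3712*(-34112*I*√533)) + 10608 = (17056 + 33745227776*I*√533 - 126623744*I*√533) + 10608 = (17056 + 33618604032*I*√533) + 10608 = 27664 + 33618604032*I*√533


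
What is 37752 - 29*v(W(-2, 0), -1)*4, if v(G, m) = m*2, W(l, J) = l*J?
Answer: 37984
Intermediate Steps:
W(l, J) = J*l
v(G, m) = 2*m
37752 - 29*v(W(-2, 0), -1)*4 = 37752 - 29*(2*(-1))*4 = 37752 - 29*(-2)*4 = 37752 - (-58)*4 = 37752 - 1*(-232) = 37752 + 232 = 37984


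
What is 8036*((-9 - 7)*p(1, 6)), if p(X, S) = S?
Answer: -771456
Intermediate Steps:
8036*((-9 - 7)*p(1, 6)) = 8036*((-9 - 7)*6) = 8036*(-16*6) = 8036*(-96) = -771456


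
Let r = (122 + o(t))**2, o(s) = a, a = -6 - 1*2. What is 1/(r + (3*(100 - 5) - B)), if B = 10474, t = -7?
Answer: 1/2807 ≈ 0.00035625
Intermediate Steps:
a = -8 (a = -6 - 2 = -8)
o(s) = -8
r = 12996 (r = (122 - 8)**2 = 114**2 = 12996)
1/(r + (3*(100 - 5) - B)) = 1/(12996 + (3*(100 - 5) - 1*10474)) = 1/(12996 + (3*95 - 10474)) = 1/(12996 + (285 - 10474)) = 1/(12996 - 10189) = 1/2807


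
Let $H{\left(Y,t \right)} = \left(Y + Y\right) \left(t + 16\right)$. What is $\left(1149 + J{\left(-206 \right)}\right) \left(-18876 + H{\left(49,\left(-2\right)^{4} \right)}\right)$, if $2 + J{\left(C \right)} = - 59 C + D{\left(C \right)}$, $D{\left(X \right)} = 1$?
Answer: $-209373480$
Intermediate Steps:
$H{\left(Y,t \right)} = 2 Y \left(16 + t\right)$
$J{\left(C \right)} = -1 - 59 C$ ($J{\left(C \right)} = -2 - \left(-1 + 59 C\right) = -1 - 59 C$)
$\left(1149 + J{\left(-206 \right)}\right) \left(-18876 + H{\left(49,\left(-2\right)^{4} \right)}\right) = \left(1149 - -12153\right) \left(-18876 + 2 \cdot 49 \left(16 + \left(-2\right)^{4}\right)\right) = \left(1149 + \left(-1 + 12154\right)\right) \left(-18876 + 2 \cdot 49 \left(16 + 16\right)\right) = \left(1149 + 12153\right) \left(-18876 + 2 \cdot 49 \cdot 32\right) = 13302 \left(-18876 + 3136\right) = 13302 \left(-15740\right) = -209373480$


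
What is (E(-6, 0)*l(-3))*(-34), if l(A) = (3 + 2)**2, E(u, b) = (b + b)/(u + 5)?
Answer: 0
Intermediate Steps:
E(u, b) = 2*b/(5 + u) (E(u, b) = (2*b)/(5 + u) = 2*b/(5 + u))
l(A) = 25 (l(A) = 5**2 = 25)
(E(-6, 0)*l(-3))*(-34) = ((2*0/(5 - 6))*25)*(-34) = ((2*0/(-1))*25)*(-34) = ((2*0*(-1))*25)*(-34) = (0*25)*(-34) = 0*(-34) = 0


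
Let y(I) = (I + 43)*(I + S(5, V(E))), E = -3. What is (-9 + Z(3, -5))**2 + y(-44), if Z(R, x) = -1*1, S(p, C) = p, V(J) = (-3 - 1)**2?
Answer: 139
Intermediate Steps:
V(J) = 16 (V(J) = (-4)**2 = 16)
Z(R, x) = -1
y(I) = (5 + I)*(43 + I) (y(I) = (I + 43)*(I + 5) = (43 + I)*(5 + I) = (5 + I)*(43 + I))
(-9 + Z(3, -5))**2 + y(-44) = (-9 - 1)**2 + (215 + (-44)**2 + 48*(-44)) = (-10)**2 + (215 + 1936 - 2112) = 100 + 39 = 139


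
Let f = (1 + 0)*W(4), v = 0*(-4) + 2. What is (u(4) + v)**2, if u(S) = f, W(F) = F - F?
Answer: 4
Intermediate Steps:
W(F) = 0
v = 2 (v = 0 + 2 = 2)
f = 0 (f = (1 + 0)*0 = 1*0 = 0)
u(S) = 0
(u(4) + v)**2 = (0 + 2)**2 = 2**2 = 4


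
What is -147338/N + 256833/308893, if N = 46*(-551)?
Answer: 1130899262/170200043 ≈ 6.6445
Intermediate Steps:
N = -25346
-147338/N + 256833/308893 = -147338/(-25346) + 256833/308893 = -147338*(-1/25346) + 256833*(1/308893) = 3203/551 + 256833/308893 = 1130899262/170200043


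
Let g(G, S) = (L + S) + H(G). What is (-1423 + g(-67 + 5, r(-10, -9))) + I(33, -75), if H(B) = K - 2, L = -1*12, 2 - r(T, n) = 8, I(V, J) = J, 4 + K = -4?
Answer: -1526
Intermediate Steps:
K = -8 (K = -4 - 4 = -8)
r(T, n) = -6 (r(T, n) = 2 - 1*8 = 2 - 8 = -6)
L = -12
H(B) = -10 (H(B) = -8 - 2 = -10)
g(G, S) = -22 + S (g(G, S) = (-12 + S) - 10 = -22 + S)
(-1423 + g(-67 + 5, r(-10, -9))) + I(33, -75) = (-1423 + (-22 - 6)) - 75 = (-1423 - 28) - 75 = -1451 - 75 = -1526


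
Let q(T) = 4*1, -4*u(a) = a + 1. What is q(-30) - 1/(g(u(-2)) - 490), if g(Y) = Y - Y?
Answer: 1961/490 ≈ 4.0020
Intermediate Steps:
u(a) = -1/4 - a/4 (u(a) = -(a + 1)/4 = -(1 + a)/4 = -1/4 - a/4)
g(Y) = 0
q(T) = 4
q(-30) - 1/(g(u(-2)) - 490) = 4 - 1/(0 - 490) = 4 - 1/(-490) = 4 - 1*(-1/490) = 4 + 1/490 = 1961/490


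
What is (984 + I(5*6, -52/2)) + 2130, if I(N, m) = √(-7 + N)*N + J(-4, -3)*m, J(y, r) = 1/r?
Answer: 9368/3 + 30*√23 ≈ 3266.5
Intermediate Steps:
I(N, m) = -m/3 + N*√(-7 + N) (I(N, m) = √(-7 + N)*N + m/(-3) = N*√(-7 + N) - m/3 = -m/3 + N*√(-7 + N))
(984 + I(5*6, -52/2)) + 2130 = (984 + (-(-52)/(3*2) + (5*6)*√(-7 + 5*6))) + 2130 = (984 + (-(-52)/(3*2) + 30*√(-7 + 30))) + 2130 = (984 + (-⅓*(-26) + 30*√23)) + 2130 = (984 + (26/3 + 30*√23)) + 2130 = (2978/3 + 30*√23) + 2130 = 9368/3 + 30*√23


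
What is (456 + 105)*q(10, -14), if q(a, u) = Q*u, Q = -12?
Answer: 94248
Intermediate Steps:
q(a, u) = -12*u
(456 + 105)*q(10, -14) = (456 + 105)*(-12*(-14)) = 561*168 = 94248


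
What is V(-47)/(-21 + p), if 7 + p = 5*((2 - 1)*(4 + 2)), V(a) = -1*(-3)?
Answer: 3/2 ≈ 1.5000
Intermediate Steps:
V(a) = 3
p = 23 (p = -7 + 5*((2 - 1)*(4 + 2)) = -7 + 5*(1*6) = -7 + 5*6 = -7 + 30 = 23)
V(-47)/(-21 + p) = 3/(-21 + 23) = 3/2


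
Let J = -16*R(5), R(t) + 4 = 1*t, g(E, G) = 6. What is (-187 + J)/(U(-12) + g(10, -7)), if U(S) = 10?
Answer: -203/16 ≈ -12.688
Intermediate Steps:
R(t) = -4 + t (R(t) = -4 + 1*t = -4 + t)
J = -16 (J = -16*(-4 + 5) = -16*1 = -16)
(-187 + J)/(U(-12) + g(10, -7)) = (-187 - 16)/(10 + 6) = -203/16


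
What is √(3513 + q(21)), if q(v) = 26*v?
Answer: 3*√451 ≈ 63.710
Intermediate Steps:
√(3513 + q(21)) = √(3513 + 26*21) = √(3513 + 546) = √4059 = 3*√451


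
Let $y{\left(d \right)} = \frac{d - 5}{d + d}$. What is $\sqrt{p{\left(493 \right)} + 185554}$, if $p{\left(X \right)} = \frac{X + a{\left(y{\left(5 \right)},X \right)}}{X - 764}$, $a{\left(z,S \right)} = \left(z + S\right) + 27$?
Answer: $\frac{\sqrt{13626996791}}{271} \approx 430.76$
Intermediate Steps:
$y{\left(d \right)} = \frac{-5 + d}{2 d}$
$a{\left(z,S \right)} = 27 + S + z$ ($a{\left(z,S \right)} = \left(S + z\right) + 27 = 27 + S + z$)
$p{\left(X \right)} = \frac{27 + 2 X}{-764 + X}$ ($p{\left(X \right)} = \frac{X + \left(27 + X + \frac{-5 + 5}{2 \cdot 5}\right)}{X - 764} = \frac{X + \left(27 + X + \frac{1}{2} \cdot \frac{1}{5} \cdot 0\right)}{-764 + X} = \frac{X + \left(27 + X + 0\right)}{-764 + X} = \frac{X + \left(27 + X\right)}{-764 + X} = \frac{27 + 2 X}{-764 + X}$)
$\sqrt{p{\left(493 \right)} + 185554} = \sqrt{\frac{27 + 2 \cdot 493}{-764 + 493} + 185554} = \sqrt{\frac{27 + 986}{-271} + 185554} = \sqrt{\left(- \frac{1}{271}\right) 1013 + 185554} = \sqrt{- \frac{1013}{271} + 185554} = \sqrt{\frac{50284121}{271}} = \frac{\sqrt{13626996791}}{271}$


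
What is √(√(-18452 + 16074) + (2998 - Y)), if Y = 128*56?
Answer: √(-4170 + I*√2378) ≈ 0.3776 + 64.577*I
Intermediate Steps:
Y = 7168
√(√(-18452 + 16074) + (2998 - Y)) = √(√(-18452 + 16074) + (2998 - 1*7168)) = √(√(-2378) + (2998 - 7168)) = √(I*√2378 - 4170) = √(-4170 + I*√2378)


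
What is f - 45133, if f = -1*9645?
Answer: -54778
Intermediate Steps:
f = -9645
f - 45133 = -9645 - 45133 = -54778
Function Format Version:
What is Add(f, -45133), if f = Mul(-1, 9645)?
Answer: -54778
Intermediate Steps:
f = -9645
Add(f, -45133) = Add(-9645, -45133) = -54778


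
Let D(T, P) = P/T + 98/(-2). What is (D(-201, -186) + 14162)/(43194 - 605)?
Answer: 945633/2853463 ≈ 0.33140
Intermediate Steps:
D(T, P) = -49 + P/T (D(T, P) = P/T + 98*(-½) = P/T - 49 = -49 + P/T)
(D(-201, -186) + 14162)/(43194 - 605) = ((-49 - 186/(-201)) + 14162)/(43194 - 605) = ((-49 - 186*(-1/201)) + 14162)/42589 = ((-49 + 62/67) + 14162)*(1/42589) = (-3221/67 + 14162)*(1/42589) = (945633/67)*(1/42589) = 945633/2853463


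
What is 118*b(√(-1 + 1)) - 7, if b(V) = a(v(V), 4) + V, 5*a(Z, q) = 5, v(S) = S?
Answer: 111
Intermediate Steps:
a(Z, q) = 1 (a(Z, q) = (⅕)*5 = 1)
b(V) = 1 + V
118*b(√(-1 + 1)) - 7 = 118*(1 + √(-1 + 1)) - 7 = 118*(1 + √0) - 7 = 118*(1 + 0) - 7 = 118*1 - 7 = 118 - 7 = 111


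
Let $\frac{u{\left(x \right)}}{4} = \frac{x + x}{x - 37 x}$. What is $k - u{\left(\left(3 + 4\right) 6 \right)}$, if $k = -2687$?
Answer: $- \frac{24181}{9} \approx -2686.8$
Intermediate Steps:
$u{\left(x \right)} = - \frac{2}{9}$ ($u{\left(x \right)} = 4 \frac{x + x}{x - 37 x} = 4 \frac{2 x}{\left(-36\right) x} = 4 \cdot 2 x \left(- \frac{1}{36 x}\right) = 4 \left(- \frac{1}{18}\right) = - \frac{2}{9}$)
$k - u{\left(\left(3 + 4\right) 6 \right)} = -2687 - - \frac{2}{9} = -2687 + \frac{2}{9} = - \frac{24181}{9}$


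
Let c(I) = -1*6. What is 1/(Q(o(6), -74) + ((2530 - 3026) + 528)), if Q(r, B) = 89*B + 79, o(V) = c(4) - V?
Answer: -1/6475 ≈ -0.00015444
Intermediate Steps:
c(I) = -6
o(V) = -6 - V
Q(r, B) = 79 + 89*B
1/(Q(o(6), -74) + ((2530 - 3026) + 528)) = 1/((79 + 89*(-74)) + ((2530 - 3026) + 528)) = 1/((79 - 6586) + (-496 + 528)) = 1/(-6507 + 32) = 1/(-6475) = -1/6475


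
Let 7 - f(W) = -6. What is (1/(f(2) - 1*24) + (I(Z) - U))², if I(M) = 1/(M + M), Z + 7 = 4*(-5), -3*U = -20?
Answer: 16200625/352836 ≈ 45.915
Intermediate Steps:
U = 20/3 (U = -⅓*(-20) = 20/3 ≈ 6.6667)
f(W) = 13 (f(W) = 7 - 1*(-6) = 7 + 6 = 13)
Z = -27 (Z = -7 + 4*(-5) = -7 - 20 = -27)
I(M) = 1/(2*M)
(1/(f(2) - 1*24) + (I(Z) - U))² = (1/(13 - 1*24) + ((½)/(-27) - 1*20/3))² = (1/(13 - 24) + ((½)*(-1/27) - 20/3))² = (1/(-11) + (-1/54 - 20/3))² = (-1/11 - 361/54)² = (-4025/594)² = 16200625/352836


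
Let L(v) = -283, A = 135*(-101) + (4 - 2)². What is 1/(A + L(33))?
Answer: -1/13914 ≈ -7.1870e-5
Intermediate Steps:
A = -13631 (A = -13635 + 2² = -13635 + 4 = -13631)
1/(A + L(33)) = 1/(-13631 - 283) = 1/(-13914) = -1/13914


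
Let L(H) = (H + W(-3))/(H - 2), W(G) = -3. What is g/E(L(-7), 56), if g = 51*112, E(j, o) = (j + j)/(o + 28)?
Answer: 1079568/5 ≈ 2.1591e+5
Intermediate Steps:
L(H) = (-3 + H)/(-2 + H) (L(H) = (H - 3)/(H - 2) = (-3 + H)/(-2 + H))
E(j, o) = 2*j/(28 + o) (E(j, o) = (2*j)/(28 + o) = 2*j/(28 + o))
g = 5712
g/E(L(-7), 56) = 5712/((2*((-3 - 7)/(-2 - 7))/(28 + 56))) = 5712/((2*(-10/(-9))/84)) = 5712/((2*(-⅑*(-10))*(1/84))) = 5712/((2*(10/9)*(1/84))) = 5712/(5/189) = 5712*(189/5) = 1079568/5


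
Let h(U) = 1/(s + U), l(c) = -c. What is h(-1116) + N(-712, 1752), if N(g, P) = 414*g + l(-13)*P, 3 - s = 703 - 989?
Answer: -224937385/827 ≈ -2.7199e+5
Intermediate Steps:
s = 289 (s = 3 - (703 - 989) = 3 - 1*(-286) = 3 + 286 = 289)
h(U) = 1/(289 + U)
N(g, P) = 13*P + 414*g (N(g, P) = 414*g + (-1*(-13))*P = 414*g + 13*P = 13*P + 414*g)
h(-1116) + N(-712, 1752) = 1/(289 - 1116) + (13*1752 + 414*(-712)) = 1/(-827) + (22776 - 294768) = -1/827 - 271992 = -224937385/827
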